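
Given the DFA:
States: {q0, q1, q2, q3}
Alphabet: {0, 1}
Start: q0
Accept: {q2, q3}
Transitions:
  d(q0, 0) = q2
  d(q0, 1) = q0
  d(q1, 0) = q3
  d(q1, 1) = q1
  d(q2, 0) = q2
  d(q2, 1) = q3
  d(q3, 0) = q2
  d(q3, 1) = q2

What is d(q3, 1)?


Looking up transition d(q3, 1)

q2


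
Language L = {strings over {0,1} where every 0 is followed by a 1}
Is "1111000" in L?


'00' present: True; ends with '0': True

No, "1111000" is not in L


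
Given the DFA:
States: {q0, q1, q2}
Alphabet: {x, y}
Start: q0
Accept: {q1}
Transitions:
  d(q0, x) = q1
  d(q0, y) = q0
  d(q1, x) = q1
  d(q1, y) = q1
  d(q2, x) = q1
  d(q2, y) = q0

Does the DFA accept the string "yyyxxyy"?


Trace: q0 -> q0 -> q0 -> q0 -> q1 -> q1 -> q1 -> q1
Final state: q1
Accept states: {q1}

Yes, accepted (final state q1 is an accept state)


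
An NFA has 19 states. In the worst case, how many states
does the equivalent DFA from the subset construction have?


Subset construction: one DFA state per subset of NFA states.
2^19 = 524288

524288


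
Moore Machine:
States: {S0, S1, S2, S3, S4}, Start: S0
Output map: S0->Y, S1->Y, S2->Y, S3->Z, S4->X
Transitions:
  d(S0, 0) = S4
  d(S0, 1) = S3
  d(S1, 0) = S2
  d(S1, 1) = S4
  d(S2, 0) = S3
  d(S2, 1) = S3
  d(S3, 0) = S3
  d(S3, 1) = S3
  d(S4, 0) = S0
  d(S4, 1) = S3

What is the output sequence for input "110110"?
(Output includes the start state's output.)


Start: S0 (output Y)
  --1--> S3 (output Z)
  --1--> S3 (output Z)
  --0--> S3 (output Z)
  --1--> S3 (output Z)
  --1--> S3 (output Z)
  --0--> S3 (output Z)

"YZZZZZZ"


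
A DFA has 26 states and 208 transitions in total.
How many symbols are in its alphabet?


Each state has exactly one transition per symbol.
|alphabet| = transitions / states = 208 / 26 = 8

8


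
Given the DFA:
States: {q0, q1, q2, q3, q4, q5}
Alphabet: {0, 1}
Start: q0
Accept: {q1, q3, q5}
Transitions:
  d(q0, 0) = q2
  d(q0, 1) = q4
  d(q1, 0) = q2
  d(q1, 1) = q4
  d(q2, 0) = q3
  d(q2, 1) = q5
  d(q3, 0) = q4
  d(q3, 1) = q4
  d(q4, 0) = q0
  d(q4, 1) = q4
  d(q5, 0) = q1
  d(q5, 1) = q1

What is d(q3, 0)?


Looking up transition d(q3, 0)

q4


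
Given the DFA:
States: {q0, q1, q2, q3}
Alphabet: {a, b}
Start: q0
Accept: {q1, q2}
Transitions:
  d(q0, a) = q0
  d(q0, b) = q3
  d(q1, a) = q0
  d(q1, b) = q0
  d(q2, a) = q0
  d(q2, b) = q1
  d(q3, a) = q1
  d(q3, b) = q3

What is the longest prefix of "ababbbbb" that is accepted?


Run the DFA, marking each prefix where the state is accepting:
  "" -> q0 [reject]
  "a" -> q0 [reject]
  "ab" -> q3 [reject]
  "aba" -> q1 [accept]
  "abab" -> q0 [reject]
  "ababb" -> q3 [reject]
  "ababbb" -> q3 [reject]
  "ababbbb" -> q3 [reject]
  "ababbbbb" -> q3 [reject]

"aba"


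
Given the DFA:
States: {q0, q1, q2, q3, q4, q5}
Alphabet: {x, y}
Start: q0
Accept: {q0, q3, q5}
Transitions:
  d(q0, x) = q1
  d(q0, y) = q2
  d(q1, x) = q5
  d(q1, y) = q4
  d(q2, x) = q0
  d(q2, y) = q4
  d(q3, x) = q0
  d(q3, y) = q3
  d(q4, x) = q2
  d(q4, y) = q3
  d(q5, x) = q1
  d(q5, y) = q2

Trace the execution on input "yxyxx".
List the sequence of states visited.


Input: yxyxx
d(q0, y) = q2
d(q2, x) = q0
d(q0, y) = q2
d(q2, x) = q0
d(q0, x) = q1


q0 -> q2 -> q0 -> q2 -> q0 -> q1


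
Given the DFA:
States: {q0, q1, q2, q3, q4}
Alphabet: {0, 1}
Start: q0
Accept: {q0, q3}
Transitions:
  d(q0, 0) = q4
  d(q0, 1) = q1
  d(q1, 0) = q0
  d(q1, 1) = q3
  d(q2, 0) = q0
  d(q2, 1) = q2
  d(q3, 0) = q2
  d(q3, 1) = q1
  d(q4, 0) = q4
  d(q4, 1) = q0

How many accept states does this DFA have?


Accept states listed: {q0, q3}
Counting: q0(1) q3(2)

2


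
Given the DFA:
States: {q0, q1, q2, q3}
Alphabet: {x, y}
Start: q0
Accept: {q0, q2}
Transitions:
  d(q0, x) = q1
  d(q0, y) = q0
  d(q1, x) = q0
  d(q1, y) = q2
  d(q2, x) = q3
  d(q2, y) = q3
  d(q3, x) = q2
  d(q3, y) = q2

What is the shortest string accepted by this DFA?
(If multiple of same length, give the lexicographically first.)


BFS by string length (lex-first path to each state shown):
  len 0: q0<-""
Found accept state at length 0.

"" (empty string)


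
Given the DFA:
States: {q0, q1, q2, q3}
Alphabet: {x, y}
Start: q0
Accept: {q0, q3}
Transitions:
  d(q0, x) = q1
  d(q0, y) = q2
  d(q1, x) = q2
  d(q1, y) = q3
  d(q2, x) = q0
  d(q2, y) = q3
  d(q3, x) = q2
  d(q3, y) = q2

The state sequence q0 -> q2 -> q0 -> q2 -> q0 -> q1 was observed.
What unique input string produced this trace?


Trace back each transition to find the symbol:
  q0 --[y]--> q2
  q2 --[x]--> q0
  q0 --[y]--> q2
  q2 --[x]--> q0
  q0 --[x]--> q1

"yxyxx"


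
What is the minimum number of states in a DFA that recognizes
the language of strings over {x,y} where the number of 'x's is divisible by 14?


States track (count of 'x') mod 14.
Need 14 states: one per remainder 0..13; accept = remainder 0.

14


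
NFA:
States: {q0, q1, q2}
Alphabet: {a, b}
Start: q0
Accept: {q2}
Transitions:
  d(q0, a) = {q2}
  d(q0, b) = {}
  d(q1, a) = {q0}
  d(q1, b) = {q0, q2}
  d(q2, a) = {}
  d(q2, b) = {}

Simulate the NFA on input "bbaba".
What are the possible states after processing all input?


Start: {q0}
  --b--> {}
  --b--> {}
  --a--> {}
  --b--> {}
  --a--> {}

{} (empty set, no valid transitions)


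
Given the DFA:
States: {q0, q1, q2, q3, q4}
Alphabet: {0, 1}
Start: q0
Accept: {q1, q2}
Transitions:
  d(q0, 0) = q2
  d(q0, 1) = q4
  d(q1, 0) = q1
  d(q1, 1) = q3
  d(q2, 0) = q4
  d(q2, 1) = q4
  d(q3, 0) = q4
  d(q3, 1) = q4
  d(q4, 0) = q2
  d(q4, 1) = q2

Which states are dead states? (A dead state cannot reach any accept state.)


Forward reachability from each state:
  q0 -> reaches accept state q2 (live)
  q1 -> reaches accept state q1 (live)
  q2 -> reaches accept state q2 (live)
  q3 -> reaches accept state q2 (live)
  q4 -> reaches accept state q2 (live)

None (all states can reach an accept state)


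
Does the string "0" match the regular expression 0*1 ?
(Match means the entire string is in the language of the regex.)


|string| = 1; first = '0'; last = '0'

No, "0" does not match 0*1


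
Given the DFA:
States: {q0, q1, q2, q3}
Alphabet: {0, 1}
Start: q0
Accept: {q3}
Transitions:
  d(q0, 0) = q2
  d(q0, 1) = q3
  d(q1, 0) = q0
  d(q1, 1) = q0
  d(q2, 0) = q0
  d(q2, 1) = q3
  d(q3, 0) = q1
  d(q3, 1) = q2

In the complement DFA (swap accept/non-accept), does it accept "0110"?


Trace: q0 -> q2 -> q3 -> q2 -> q0
Final: q0
Original accept: {q3}
Complement: q0 is not in original accept

Yes, complement accepts (original rejects)


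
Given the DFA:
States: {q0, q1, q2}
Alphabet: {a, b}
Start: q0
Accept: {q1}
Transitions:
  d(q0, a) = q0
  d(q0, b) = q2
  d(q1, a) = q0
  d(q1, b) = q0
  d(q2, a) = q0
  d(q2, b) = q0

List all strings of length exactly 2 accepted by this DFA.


All strings of length 2: 4 total
Accepted: 0

None


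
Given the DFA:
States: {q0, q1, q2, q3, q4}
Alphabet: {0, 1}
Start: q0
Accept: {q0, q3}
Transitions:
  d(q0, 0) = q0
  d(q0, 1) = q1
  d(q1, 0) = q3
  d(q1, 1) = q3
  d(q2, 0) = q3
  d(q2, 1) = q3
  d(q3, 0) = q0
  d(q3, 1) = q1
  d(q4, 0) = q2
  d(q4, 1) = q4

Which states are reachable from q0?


BFS from q0:
  layer 0: {q0}
  layer 1: {q1}
  layer 2: {q3}

{q0, q1, q3}


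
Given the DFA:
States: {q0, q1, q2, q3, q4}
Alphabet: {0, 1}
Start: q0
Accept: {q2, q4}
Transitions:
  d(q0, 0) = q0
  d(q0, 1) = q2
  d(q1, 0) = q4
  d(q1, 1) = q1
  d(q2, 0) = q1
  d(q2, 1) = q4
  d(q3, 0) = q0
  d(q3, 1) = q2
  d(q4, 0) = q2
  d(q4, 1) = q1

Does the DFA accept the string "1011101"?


Trace: q0 -> q2 -> q1 -> q1 -> q1 -> q1 -> q4 -> q1
Final state: q1
Accept states: {q2, q4}

No, rejected (final state q1 is not an accept state)


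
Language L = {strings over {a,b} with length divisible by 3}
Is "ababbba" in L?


length = 7; 7 mod 3 = 1

No, "ababbba" is not in L


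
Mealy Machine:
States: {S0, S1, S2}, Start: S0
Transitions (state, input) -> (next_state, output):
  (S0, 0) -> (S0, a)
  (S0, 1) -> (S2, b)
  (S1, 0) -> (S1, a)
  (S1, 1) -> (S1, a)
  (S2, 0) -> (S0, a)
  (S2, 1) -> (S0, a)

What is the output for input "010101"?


Step-by-step:
  (S0, 0) -> (S0, a)
  (S0, 1) -> (S2, b)
  (S2, 0) -> (S0, a)
  (S0, 1) -> (S2, b)
  (S2, 0) -> (S0, a)
  (S0, 1) -> (S2, b)

"ababab"


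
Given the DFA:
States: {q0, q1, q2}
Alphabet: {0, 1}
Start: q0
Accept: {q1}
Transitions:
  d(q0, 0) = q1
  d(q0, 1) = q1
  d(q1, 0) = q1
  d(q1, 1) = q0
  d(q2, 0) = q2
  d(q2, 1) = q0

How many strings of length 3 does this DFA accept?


Enumerating all length-3 strings:
  "000" -> q1 [accept]
  "001" -> q0 [reject]
  "010" -> q1 [accept]
  "011" -> q1 [accept]
  "100" -> q1 [accept]
  "101" -> q0 [reject]
  "110" -> q1 [accept]
  "111" -> q1 [accept]

6 out of 8


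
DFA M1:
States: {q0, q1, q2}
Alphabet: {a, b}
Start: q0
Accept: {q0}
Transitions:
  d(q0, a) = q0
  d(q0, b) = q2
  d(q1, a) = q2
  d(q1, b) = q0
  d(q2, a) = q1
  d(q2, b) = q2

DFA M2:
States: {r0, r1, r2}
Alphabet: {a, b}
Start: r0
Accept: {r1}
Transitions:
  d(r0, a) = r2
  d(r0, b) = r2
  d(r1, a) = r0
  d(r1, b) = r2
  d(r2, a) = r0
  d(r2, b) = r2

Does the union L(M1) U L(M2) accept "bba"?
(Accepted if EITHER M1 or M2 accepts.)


M1: final=q1 accepted=False
M2: final=r0 accepted=False

No, union rejects (neither accepts)


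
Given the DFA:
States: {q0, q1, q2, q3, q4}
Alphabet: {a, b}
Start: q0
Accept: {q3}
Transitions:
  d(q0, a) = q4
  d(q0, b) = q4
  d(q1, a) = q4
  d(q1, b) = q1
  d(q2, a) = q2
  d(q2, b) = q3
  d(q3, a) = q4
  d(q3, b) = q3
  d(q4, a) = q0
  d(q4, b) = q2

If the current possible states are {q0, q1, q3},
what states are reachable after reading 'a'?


Apply transition on 'a' from each current state:
  d(q0, a) = q4
  d(q1, a) = q4
  d(q3, a) = q4

{q4}


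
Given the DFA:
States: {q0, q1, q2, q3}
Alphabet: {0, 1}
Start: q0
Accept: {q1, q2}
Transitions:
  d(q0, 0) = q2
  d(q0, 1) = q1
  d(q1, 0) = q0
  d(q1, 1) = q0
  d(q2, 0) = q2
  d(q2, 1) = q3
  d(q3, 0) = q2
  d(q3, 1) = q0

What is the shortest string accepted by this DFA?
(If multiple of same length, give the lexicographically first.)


BFS by string length (lex-first path to each state shown):
  len 0: q0<-""
  len 1: q1<-"1", q2<-"0"
Found accept state at length 1.

"0"


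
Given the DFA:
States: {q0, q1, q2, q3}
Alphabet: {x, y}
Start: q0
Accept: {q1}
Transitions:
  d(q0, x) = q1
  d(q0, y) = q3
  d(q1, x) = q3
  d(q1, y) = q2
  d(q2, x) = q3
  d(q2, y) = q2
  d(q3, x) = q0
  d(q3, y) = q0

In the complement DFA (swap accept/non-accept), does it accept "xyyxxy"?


Trace: q0 -> q1 -> q2 -> q2 -> q3 -> q0 -> q3
Final: q3
Original accept: {q1}
Complement: q3 is not in original accept

Yes, complement accepts (original rejects)


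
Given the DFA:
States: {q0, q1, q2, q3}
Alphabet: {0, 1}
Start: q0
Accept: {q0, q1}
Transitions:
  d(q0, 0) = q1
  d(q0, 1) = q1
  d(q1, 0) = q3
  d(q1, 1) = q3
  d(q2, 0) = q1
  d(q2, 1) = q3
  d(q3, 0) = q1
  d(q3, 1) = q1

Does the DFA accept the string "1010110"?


Trace: q0 -> q1 -> q3 -> q1 -> q3 -> q1 -> q3 -> q1
Final state: q1
Accept states: {q0, q1}

Yes, accepted (final state q1 is an accept state)


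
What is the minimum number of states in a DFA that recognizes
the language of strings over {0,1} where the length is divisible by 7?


States track (length) mod 7.
Need 7 states: one per remainder 0..6; accept = remainder 0.

7


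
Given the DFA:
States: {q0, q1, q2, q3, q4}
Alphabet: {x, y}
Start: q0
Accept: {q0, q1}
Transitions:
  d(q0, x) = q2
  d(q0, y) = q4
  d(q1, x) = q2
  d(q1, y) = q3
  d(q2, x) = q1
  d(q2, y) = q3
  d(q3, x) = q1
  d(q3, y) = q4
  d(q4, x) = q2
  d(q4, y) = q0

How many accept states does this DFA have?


Accept states listed: {q0, q1}
Counting: q0(1) q1(2)

2


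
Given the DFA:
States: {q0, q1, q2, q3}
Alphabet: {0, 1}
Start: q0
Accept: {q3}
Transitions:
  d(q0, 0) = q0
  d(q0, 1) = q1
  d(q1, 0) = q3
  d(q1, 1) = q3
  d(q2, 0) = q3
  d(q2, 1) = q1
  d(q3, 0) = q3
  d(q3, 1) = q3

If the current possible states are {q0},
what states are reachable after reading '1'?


Apply transition on '1' from each current state:
  d(q0, 1) = q1

{q1}


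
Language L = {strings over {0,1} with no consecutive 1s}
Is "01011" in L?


'11' occurs at index 3

No, "01011" is not in L


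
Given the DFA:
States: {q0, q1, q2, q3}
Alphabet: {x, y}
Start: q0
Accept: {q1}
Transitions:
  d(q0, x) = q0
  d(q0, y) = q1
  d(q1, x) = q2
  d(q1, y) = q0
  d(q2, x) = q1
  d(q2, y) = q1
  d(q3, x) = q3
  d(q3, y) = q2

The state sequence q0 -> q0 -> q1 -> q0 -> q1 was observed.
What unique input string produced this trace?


Trace back each transition to find the symbol:
  q0 --[x]--> q0
  q0 --[y]--> q1
  q1 --[y]--> q0
  q0 --[y]--> q1

"xyyy"


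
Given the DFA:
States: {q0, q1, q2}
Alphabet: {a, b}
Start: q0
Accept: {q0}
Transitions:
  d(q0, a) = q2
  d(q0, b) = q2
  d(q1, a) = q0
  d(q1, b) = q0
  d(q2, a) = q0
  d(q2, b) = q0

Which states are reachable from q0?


BFS from q0:
  layer 0: {q0}
  layer 1: {q2}

{q0, q2}


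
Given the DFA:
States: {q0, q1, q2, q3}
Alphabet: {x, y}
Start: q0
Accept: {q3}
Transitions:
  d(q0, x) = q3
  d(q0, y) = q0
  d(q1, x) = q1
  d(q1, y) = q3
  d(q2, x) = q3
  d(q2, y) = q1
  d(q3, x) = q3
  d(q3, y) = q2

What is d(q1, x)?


Looking up transition d(q1, x)

q1


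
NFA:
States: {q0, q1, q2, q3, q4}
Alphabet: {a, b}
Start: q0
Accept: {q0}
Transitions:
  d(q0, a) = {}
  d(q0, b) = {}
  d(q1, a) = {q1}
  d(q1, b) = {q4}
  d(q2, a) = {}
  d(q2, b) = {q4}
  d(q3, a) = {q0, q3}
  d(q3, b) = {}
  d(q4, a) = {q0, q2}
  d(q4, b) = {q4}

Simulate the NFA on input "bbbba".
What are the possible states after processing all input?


Start: {q0}
  --b--> {}
  --b--> {}
  --b--> {}
  --b--> {}
  --a--> {}

{} (empty set, no valid transitions)


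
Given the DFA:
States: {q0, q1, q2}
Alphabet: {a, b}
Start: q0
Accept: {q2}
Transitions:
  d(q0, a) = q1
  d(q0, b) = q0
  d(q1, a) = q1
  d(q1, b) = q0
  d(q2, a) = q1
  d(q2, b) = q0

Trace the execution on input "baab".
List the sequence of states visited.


Input: baab
d(q0, b) = q0
d(q0, a) = q1
d(q1, a) = q1
d(q1, b) = q0


q0 -> q0 -> q1 -> q1 -> q0


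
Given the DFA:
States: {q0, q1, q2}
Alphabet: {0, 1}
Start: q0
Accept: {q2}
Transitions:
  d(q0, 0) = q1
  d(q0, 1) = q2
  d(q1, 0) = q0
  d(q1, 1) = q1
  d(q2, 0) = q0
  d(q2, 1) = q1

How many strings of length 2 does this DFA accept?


Enumerating all length-2 strings:
  "00" -> q0 [reject]
  "01" -> q1 [reject]
  "10" -> q0 [reject]
  "11" -> q1 [reject]

0 out of 4


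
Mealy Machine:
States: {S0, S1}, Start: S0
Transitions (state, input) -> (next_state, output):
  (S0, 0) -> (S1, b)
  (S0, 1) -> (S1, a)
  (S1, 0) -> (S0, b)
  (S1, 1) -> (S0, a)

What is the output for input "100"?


Step-by-step:
  (S0, 1) -> (S1, a)
  (S1, 0) -> (S0, b)
  (S0, 0) -> (S1, b)

"abb"


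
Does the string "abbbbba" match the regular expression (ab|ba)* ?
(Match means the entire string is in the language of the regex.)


|string| = 7; first = 'a'; last = 'a'

No, "abbbbba" does not match (ab|ba)*


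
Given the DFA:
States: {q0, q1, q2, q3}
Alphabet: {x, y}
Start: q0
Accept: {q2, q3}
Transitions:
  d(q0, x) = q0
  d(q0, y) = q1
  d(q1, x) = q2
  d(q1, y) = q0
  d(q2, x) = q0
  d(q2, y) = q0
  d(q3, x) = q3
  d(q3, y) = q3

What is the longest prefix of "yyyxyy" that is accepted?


Run the DFA, marking each prefix where the state is accepting:
  "" -> q0 [reject]
  "y" -> q1 [reject]
  "yy" -> q0 [reject]
  "yyy" -> q1 [reject]
  "yyyx" -> q2 [accept]
  "yyyxy" -> q0 [reject]
  "yyyxyy" -> q1 [reject]

"yyyx"


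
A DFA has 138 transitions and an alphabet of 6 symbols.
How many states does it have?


Each state has exactly one transition per symbol.
states = transitions / |alphabet| = 138 / 6 = 23

23


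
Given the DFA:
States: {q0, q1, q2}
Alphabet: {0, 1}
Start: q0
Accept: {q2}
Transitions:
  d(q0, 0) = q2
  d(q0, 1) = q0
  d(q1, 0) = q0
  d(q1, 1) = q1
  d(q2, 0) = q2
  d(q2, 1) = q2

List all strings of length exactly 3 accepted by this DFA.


All strings of length 3: 8 total
Accepted: 7

"000", "001", "010", "011", "100", "101", "110"


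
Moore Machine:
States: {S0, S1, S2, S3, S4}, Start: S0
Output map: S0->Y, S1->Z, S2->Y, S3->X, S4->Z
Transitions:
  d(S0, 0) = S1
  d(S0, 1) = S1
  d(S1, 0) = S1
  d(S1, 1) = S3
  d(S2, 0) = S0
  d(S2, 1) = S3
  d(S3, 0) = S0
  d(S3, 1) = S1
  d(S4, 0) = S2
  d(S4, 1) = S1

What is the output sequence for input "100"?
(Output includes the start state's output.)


Start: S0 (output Y)
  --1--> S1 (output Z)
  --0--> S1 (output Z)
  --0--> S1 (output Z)

"YZZZ"


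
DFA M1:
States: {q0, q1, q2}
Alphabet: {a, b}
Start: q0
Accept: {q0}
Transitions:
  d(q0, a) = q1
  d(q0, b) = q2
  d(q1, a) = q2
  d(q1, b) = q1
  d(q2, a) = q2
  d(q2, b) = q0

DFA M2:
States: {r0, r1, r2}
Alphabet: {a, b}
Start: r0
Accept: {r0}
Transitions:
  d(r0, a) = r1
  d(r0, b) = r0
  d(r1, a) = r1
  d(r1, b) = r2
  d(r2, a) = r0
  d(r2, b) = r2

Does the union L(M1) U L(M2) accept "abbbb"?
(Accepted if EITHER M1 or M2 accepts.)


M1: final=q1 accepted=False
M2: final=r2 accepted=False

No, union rejects (neither accepts)


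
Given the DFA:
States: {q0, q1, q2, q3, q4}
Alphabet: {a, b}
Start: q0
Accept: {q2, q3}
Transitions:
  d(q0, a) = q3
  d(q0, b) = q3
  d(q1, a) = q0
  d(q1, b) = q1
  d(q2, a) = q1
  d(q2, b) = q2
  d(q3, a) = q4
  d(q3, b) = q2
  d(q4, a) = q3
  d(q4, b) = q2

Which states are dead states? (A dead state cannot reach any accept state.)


Forward reachability from each state:
  q0 -> reaches accept state q2 (live)
  q1 -> reaches accept state q2 (live)
  q2 -> reaches accept state q2 (live)
  q3 -> reaches accept state q2 (live)
  q4 -> reaches accept state q2 (live)

None (all states can reach an accept state)


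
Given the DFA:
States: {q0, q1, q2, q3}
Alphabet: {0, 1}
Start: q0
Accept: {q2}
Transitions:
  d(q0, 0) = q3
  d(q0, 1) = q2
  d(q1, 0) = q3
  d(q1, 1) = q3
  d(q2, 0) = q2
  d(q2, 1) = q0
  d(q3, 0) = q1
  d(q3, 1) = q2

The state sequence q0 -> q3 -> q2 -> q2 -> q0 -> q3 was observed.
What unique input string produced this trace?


Trace back each transition to find the symbol:
  q0 --[0]--> q3
  q3 --[1]--> q2
  q2 --[0]--> q2
  q2 --[1]--> q0
  q0 --[0]--> q3

"01010"


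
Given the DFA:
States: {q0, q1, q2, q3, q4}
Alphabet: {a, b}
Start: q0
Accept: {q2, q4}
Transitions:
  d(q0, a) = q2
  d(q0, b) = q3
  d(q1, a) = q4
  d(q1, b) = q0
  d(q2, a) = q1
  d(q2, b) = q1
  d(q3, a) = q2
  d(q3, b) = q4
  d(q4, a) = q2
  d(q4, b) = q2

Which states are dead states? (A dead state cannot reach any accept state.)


Forward reachability from each state:
  q0 -> reaches accept state q2 (live)
  q1 -> reaches accept state q2 (live)
  q2 -> reaches accept state q2 (live)
  q3 -> reaches accept state q2 (live)
  q4 -> reaches accept state q2 (live)

None (all states can reach an accept state)


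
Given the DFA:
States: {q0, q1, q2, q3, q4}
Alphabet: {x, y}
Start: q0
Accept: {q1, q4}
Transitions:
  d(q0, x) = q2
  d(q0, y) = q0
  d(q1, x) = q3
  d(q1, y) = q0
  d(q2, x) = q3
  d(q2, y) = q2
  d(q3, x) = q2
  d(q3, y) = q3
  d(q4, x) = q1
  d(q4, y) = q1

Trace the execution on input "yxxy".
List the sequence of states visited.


Input: yxxy
d(q0, y) = q0
d(q0, x) = q2
d(q2, x) = q3
d(q3, y) = q3


q0 -> q0 -> q2 -> q3 -> q3


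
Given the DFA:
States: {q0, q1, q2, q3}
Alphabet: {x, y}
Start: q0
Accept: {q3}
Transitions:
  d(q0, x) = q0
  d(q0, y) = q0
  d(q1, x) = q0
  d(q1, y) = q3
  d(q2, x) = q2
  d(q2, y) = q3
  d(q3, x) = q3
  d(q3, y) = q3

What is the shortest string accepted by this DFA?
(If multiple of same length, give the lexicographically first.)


BFS by string length (lex-first path to each state shown):
  len 0: q0<-""
  len 1: q0<-"x"
  len 2: q0<-"xx"
  len 3: q0<-"xxx"
  len 4: q0<-"xxxx"
  len 5: q0<-"xxxxx"
  len 6: q0<-"xxxxxx"
  len 7: q0<-"xxxxxxx"
  len 8: q0<-"xxxxxxxx"

No string accepted (empty language)


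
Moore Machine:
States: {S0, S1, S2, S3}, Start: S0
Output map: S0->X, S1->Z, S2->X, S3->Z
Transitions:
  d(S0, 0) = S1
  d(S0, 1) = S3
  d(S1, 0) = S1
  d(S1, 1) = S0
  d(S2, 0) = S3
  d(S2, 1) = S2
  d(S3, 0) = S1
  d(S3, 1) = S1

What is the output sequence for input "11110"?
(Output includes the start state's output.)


Start: S0 (output X)
  --1--> S3 (output Z)
  --1--> S1 (output Z)
  --1--> S0 (output X)
  --1--> S3 (output Z)
  --0--> S1 (output Z)

"XZZXZZ"


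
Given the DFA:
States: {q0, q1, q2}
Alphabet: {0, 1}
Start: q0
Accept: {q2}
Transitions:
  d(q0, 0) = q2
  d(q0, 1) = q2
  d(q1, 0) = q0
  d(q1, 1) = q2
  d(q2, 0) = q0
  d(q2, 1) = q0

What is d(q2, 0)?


Looking up transition d(q2, 0)

q0


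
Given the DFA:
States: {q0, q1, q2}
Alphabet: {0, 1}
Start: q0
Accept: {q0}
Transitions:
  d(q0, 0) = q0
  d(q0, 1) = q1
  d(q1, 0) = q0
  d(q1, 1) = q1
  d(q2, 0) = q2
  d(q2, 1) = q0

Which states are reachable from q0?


BFS from q0:
  layer 0: {q0}
  layer 1: {q1}

{q0, q1}


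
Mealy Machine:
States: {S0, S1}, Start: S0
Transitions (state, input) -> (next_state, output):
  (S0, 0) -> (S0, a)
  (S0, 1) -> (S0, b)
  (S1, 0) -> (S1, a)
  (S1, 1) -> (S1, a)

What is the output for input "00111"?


Step-by-step:
  (S0, 0) -> (S0, a)
  (S0, 0) -> (S0, a)
  (S0, 1) -> (S0, b)
  (S0, 1) -> (S0, b)
  (S0, 1) -> (S0, b)

"aabbb"


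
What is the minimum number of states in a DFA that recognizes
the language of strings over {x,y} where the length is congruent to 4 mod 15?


States track (length) mod 15.
Need 15 states: one per remainder 0..14; accept = remainder 4.

15


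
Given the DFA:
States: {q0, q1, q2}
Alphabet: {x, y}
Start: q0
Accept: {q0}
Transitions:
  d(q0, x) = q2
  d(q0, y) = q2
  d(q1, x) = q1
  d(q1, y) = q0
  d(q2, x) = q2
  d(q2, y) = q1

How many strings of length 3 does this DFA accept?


Enumerating all length-3 strings:
  "xxx" -> q2 [reject]
  "xxy" -> q1 [reject]
  "xyx" -> q1 [reject]
  "xyy" -> q0 [accept]
  "yxx" -> q2 [reject]
  "yxy" -> q1 [reject]
  "yyx" -> q1 [reject]
  "yyy" -> q0 [accept]

2 out of 8


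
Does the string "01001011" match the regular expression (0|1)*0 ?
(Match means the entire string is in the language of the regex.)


|string| = 8; first = '0'; last = '1'

No, "01001011" does not match (0|1)*0


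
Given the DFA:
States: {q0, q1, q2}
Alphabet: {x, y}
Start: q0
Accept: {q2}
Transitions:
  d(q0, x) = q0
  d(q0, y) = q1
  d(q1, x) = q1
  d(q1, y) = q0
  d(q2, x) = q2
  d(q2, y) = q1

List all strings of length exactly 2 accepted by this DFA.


All strings of length 2: 4 total
Accepted: 0

None


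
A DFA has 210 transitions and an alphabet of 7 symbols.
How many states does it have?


Each state has exactly one transition per symbol.
states = transitions / |alphabet| = 210 / 7 = 30

30


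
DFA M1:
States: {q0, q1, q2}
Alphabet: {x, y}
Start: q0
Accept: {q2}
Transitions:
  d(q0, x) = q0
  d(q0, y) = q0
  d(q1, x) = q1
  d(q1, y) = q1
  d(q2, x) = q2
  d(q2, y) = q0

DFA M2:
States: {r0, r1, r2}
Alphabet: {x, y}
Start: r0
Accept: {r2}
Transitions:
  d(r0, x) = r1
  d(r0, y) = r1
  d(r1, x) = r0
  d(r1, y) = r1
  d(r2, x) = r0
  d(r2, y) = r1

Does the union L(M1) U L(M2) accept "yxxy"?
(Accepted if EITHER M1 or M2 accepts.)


M1: final=q0 accepted=False
M2: final=r1 accepted=False

No, union rejects (neither accepts)


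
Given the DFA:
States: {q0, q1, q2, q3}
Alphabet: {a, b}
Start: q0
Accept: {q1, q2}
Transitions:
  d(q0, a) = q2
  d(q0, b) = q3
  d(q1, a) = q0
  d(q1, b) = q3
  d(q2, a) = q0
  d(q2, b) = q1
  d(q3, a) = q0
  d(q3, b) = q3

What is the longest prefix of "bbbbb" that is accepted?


Run the DFA, marking each prefix where the state is accepting:
  "" -> q0 [reject]
  "b" -> q3 [reject]
  "bb" -> q3 [reject]
  "bbb" -> q3 [reject]
  "bbbb" -> q3 [reject]
  "bbbbb" -> q3 [reject]

No prefix is accepted


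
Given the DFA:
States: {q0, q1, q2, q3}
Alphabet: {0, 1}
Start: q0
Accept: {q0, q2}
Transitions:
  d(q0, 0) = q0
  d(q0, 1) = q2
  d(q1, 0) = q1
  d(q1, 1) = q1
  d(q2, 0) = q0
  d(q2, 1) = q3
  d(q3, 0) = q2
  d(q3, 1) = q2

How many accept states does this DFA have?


Accept states listed: {q0, q2}
Counting: q0(1) q2(2)

2


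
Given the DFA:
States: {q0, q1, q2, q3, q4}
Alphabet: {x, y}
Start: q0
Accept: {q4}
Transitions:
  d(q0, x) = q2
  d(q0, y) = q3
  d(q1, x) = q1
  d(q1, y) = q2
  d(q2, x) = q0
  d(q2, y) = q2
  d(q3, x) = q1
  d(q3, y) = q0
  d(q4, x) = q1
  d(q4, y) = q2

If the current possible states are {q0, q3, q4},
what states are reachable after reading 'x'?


Apply transition on 'x' from each current state:
  d(q0, x) = q2
  d(q3, x) = q1
  d(q4, x) = q1

{q1, q2}


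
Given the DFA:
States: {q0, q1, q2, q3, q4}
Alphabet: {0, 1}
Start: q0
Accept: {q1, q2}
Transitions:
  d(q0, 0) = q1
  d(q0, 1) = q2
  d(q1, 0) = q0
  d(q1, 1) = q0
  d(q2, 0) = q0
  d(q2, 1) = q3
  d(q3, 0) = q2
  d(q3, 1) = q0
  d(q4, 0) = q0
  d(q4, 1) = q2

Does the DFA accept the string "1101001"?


Trace: q0 -> q2 -> q3 -> q2 -> q3 -> q2 -> q0 -> q2
Final state: q2
Accept states: {q1, q2}

Yes, accepted (final state q2 is an accept state)


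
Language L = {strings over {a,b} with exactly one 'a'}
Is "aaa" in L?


count('a') = 3

No, "aaa" is not in L


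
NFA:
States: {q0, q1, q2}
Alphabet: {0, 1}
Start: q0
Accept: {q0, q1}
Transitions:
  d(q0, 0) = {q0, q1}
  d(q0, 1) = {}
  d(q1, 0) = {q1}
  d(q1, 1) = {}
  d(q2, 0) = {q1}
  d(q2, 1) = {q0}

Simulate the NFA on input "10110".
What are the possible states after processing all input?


Start: {q0}
  --1--> {}
  --0--> {}
  --1--> {}
  --1--> {}
  --0--> {}

{} (empty set, no valid transitions)


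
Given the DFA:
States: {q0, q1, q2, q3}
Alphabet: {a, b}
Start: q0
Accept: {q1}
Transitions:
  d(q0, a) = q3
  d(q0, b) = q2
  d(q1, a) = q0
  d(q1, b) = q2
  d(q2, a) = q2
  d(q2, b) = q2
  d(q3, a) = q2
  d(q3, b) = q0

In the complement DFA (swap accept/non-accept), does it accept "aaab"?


Trace: q0 -> q3 -> q2 -> q2 -> q2
Final: q2
Original accept: {q1}
Complement: q2 is not in original accept

Yes, complement accepts (original rejects)


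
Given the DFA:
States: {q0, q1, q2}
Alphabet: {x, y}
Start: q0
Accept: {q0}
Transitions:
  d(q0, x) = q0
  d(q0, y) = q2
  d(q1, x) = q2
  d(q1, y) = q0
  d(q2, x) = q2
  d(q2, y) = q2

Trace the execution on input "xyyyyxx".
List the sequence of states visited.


Input: xyyyyxx
d(q0, x) = q0
d(q0, y) = q2
d(q2, y) = q2
d(q2, y) = q2
d(q2, y) = q2
d(q2, x) = q2
d(q2, x) = q2


q0 -> q0 -> q2 -> q2 -> q2 -> q2 -> q2 -> q2


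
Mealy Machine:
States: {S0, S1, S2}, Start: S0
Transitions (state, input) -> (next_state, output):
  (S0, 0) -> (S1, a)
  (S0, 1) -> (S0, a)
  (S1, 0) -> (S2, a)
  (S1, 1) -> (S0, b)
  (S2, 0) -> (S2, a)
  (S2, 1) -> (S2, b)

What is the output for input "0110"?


Step-by-step:
  (S0, 0) -> (S1, a)
  (S1, 1) -> (S0, b)
  (S0, 1) -> (S0, a)
  (S0, 0) -> (S1, a)

"abaa"


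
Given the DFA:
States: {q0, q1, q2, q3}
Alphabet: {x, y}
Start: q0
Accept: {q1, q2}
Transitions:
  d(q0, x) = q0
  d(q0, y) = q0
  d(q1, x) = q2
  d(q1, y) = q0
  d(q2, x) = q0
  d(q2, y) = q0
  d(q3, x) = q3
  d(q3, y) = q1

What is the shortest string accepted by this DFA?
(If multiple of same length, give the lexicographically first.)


BFS by string length (lex-first path to each state shown):
  len 0: q0<-""
  len 1: q0<-"x"
  len 2: q0<-"xx"
  len 3: q0<-"xxx"
  len 4: q0<-"xxxx"
  len 5: q0<-"xxxxx"
  len 6: q0<-"xxxxxx"
  len 7: q0<-"xxxxxxx"
  len 8: q0<-"xxxxxxxx"

No string accepted (empty language)


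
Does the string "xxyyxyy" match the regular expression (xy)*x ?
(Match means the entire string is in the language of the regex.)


|string| = 7; first = 'x'; last = 'y'

No, "xxyyxyy" does not match (xy)*x


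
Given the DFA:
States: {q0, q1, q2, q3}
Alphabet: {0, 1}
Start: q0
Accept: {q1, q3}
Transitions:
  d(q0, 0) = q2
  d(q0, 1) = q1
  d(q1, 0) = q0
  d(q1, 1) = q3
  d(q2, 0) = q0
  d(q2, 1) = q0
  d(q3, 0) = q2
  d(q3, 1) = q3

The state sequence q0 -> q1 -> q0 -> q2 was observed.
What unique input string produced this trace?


Trace back each transition to find the symbol:
  q0 --[1]--> q1
  q1 --[0]--> q0
  q0 --[0]--> q2

"100"


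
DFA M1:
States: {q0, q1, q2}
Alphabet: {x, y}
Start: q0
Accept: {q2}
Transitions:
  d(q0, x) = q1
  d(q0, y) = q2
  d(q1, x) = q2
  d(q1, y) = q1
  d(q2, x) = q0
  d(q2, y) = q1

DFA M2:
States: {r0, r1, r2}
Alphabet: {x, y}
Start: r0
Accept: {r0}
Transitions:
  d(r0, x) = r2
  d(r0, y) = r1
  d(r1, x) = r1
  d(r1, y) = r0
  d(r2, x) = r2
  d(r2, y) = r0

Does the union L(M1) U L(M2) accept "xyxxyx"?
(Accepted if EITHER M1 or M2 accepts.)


M1: final=q0 accepted=False
M2: final=r2 accepted=False

No, union rejects (neither accepts)


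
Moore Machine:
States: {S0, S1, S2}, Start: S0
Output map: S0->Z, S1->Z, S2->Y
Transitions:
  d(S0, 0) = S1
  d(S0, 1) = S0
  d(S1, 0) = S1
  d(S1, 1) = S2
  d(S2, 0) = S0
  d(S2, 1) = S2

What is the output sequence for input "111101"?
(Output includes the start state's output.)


Start: S0 (output Z)
  --1--> S0 (output Z)
  --1--> S0 (output Z)
  --1--> S0 (output Z)
  --1--> S0 (output Z)
  --0--> S1 (output Z)
  --1--> S2 (output Y)

"ZZZZZZY"


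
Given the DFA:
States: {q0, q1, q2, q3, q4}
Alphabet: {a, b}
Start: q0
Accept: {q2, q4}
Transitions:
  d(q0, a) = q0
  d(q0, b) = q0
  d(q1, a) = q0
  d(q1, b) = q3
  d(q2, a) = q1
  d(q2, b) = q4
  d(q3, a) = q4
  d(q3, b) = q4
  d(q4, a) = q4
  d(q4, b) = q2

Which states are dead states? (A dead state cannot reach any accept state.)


Forward reachability from each state:
  q0 -> reaches {q0}, no accept state (dead)
  q1 -> reaches accept state q2 (live)
  q2 -> reaches accept state q2 (live)
  q3 -> reaches accept state q2 (live)
  q4 -> reaches accept state q2 (live)

{q0}


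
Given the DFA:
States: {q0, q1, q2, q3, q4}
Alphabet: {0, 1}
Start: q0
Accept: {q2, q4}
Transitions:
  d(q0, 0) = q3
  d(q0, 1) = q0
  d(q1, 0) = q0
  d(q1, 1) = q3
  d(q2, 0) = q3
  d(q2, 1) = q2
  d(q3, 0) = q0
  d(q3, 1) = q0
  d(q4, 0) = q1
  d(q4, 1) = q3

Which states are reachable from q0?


BFS from q0:
  layer 0: {q0}
  layer 1: {q3}

{q0, q3}


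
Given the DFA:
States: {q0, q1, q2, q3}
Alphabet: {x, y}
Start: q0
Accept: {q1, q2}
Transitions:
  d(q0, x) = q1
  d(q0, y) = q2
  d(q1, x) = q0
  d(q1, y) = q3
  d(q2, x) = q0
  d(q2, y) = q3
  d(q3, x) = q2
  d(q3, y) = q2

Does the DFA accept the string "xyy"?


Trace: q0 -> q1 -> q3 -> q2
Final state: q2
Accept states: {q1, q2}

Yes, accepted (final state q2 is an accept state)


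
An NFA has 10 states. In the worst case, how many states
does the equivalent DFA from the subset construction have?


Subset construction: one DFA state per subset of NFA states.
2^10 = 1024

1024


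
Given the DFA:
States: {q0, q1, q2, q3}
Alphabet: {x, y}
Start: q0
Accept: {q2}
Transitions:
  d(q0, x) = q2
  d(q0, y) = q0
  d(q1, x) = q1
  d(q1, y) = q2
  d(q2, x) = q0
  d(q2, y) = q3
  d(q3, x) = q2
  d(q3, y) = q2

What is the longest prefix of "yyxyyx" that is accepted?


Run the DFA, marking each prefix where the state is accepting:
  "" -> q0 [reject]
  "y" -> q0 [reject]
  "yy" -> q0 [reject]
  "yyx" -> q2 [accept]
  "yyxy" -> q3 [reject]
  "yyxyy" -> q2 [accept]
  "yyxyyx" -> q0 [reject]

"yyxyy"


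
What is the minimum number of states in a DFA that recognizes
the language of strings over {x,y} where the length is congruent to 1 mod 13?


States track (length) mod 13.
Need 13 states: one per remainder 0..12; accept = remainder 1.

13


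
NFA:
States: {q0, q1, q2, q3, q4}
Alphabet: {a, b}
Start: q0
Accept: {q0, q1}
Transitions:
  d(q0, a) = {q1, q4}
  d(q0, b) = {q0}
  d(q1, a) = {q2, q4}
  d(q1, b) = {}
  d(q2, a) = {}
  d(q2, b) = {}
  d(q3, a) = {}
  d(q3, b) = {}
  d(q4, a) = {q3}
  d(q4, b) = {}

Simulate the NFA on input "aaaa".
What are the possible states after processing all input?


Start: {q0}
  --a--> {q1, q4}
  --a--> {q2, q3, q4}
  --a--> {q3}
  --a--> {}

{} (empty set, no valid transitions)


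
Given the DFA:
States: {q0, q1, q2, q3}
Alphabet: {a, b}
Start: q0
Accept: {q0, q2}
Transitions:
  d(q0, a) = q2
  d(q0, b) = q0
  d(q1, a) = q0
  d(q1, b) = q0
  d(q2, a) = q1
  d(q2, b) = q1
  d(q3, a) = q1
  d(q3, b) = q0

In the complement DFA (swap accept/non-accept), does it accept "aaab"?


Trace: q0 -> q2 -> q1 -> q0 -> q0
Final: q0
Original accept: {q0, q2}
Complement: q0 is in original accept

No, complement rejects (original accepts)


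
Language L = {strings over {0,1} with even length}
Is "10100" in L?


length = 5; 5 mod 2 = 1

No, "10100" is not in L


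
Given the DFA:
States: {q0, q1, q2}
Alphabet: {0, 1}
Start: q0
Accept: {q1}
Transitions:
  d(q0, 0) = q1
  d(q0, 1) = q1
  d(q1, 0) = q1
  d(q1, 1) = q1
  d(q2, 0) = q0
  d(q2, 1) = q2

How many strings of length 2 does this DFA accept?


Enumerating all length-2 strings:
  "00" -> q1 [accept]
  "01" -> q1 [accept]
  "10" -> q1 [accept]
  "11" -> q1 [accept]

4 out of 4


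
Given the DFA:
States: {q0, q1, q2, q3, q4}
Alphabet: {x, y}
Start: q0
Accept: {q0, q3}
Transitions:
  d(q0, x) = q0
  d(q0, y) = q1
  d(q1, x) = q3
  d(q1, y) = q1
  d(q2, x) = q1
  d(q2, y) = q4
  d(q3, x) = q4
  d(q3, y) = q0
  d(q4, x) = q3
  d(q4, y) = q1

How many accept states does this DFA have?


Accept states listed: {q0, q3}
Counting: q0(1) q3(2)

2


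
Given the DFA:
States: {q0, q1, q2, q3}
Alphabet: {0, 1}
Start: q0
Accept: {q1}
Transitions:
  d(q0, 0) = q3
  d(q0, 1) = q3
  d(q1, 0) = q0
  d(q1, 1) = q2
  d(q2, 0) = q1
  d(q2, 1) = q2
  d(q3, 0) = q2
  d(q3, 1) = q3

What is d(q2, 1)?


Looking up transition d(q2, 1)

q2


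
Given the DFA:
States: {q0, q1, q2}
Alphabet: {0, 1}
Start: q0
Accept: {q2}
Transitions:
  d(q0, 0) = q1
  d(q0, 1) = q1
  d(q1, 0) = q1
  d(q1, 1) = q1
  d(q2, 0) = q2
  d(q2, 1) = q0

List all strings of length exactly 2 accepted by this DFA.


All strings of length 2: 4 total
Accepted: 0

None


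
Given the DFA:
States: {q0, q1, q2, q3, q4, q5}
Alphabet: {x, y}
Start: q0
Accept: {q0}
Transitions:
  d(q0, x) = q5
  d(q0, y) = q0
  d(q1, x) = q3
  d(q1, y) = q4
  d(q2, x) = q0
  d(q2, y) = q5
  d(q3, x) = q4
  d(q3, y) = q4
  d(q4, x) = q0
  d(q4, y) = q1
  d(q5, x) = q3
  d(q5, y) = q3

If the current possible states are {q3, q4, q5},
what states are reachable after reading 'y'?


Apply transition on 'y' from each current state:
  d(q3, y) = q4
  d(q4, y) = q1
  d(q5, y) = q3

{q1, q3, q4}


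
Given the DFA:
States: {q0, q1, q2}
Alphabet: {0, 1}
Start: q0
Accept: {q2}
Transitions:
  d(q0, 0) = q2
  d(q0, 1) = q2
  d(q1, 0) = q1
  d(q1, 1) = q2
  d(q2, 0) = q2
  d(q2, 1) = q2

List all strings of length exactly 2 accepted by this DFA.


All strings of length 2: 4 total
Accepted: 4

"00", "01", "10", "11"


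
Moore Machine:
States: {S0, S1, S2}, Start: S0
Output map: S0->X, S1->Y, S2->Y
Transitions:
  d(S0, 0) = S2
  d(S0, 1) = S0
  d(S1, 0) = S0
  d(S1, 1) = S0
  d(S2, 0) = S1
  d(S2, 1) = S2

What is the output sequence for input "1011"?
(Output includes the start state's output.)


Start: S0 (output X)
  --1--> S0 (output X)
  --0--> S2 (output Y)
  --1--> S2 (output Y)
  --1--> S2 (output Y)

"XXYYY"


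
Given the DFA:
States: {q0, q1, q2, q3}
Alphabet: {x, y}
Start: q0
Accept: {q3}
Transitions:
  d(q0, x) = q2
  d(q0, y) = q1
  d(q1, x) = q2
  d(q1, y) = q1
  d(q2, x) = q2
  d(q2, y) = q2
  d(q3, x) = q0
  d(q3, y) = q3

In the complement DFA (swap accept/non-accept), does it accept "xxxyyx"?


Trace: q0 -> q2 -> q2 -> q2 -> q2 -> q2 -> q2
Final: q2
Original accept: {q3}
Complement: q2 is not in original accept

Yes, complement accepts (original rejects)


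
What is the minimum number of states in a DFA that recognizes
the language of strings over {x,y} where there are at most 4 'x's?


States: count = 0, 1, ..., 4 (all accepting; 5 states), plus a dead state for count > 4.
Total: 5 + 1 = 6.

6


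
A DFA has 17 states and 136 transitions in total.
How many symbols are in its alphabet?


Each state has exactly one transition per symbol.
|alphabet| = transitions / states = 136 / 17 = 8

8


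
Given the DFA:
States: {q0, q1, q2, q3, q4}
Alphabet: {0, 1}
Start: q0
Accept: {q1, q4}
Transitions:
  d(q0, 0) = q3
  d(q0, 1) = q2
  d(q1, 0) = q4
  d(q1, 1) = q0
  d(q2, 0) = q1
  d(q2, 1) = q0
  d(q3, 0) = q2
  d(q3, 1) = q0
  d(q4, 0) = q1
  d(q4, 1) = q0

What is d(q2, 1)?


Looking up transition d(q2, 1)

q0


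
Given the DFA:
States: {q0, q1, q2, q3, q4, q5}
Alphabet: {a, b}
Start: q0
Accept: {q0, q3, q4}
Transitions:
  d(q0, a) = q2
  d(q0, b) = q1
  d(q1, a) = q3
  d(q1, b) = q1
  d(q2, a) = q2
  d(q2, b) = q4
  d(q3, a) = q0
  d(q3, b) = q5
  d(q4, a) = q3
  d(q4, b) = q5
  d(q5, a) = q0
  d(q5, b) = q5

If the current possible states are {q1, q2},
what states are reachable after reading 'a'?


Apply transition on 'a' from each current state:
  d(q1, a) = q3
  d(q2, a) = q2

{q2, q3}


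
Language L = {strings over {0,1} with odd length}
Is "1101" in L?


length = 4; 4 mod 2 = 0

No, "1101" is not in L


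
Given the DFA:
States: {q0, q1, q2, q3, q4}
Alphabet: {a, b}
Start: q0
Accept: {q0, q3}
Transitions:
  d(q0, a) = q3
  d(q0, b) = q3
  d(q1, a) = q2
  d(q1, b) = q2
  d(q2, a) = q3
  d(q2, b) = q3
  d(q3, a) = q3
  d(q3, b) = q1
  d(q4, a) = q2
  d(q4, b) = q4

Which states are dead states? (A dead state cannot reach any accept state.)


Forward reachability from each state:
  q0 -> reaches accept state q0 (live)
  q1 -> reaches accept state q3 (live)
  q2 -> reaches accept state q3 (live)
  q3 -> reaches accept state q3 (live)
  q4 -> reaches accept state q3 (live)

None (all states can reach an accept state)


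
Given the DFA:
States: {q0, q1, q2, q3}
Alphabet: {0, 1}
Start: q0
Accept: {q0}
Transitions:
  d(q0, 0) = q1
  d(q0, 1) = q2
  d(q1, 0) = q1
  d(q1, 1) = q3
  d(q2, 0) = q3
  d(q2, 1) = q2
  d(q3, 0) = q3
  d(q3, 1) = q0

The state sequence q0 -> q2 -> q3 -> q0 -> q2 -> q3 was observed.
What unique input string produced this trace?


Trace back each transition to find the symbol:
  q0 --[1]--> q2
  q2 --[0]--> q3
  q3 --[1]--> q0
  q0 --[1]--> q2
  q2 --[0]--> q3

"10110"


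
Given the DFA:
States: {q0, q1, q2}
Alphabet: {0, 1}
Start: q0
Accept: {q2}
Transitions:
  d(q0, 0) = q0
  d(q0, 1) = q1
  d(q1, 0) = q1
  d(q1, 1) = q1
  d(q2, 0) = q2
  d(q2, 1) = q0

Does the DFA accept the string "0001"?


Trace: q0 -> q0 -> q0 -> q0 -> q1
Final state: q1
Accept states: {q2}

No, rejected (final state q1 is not an accept state)


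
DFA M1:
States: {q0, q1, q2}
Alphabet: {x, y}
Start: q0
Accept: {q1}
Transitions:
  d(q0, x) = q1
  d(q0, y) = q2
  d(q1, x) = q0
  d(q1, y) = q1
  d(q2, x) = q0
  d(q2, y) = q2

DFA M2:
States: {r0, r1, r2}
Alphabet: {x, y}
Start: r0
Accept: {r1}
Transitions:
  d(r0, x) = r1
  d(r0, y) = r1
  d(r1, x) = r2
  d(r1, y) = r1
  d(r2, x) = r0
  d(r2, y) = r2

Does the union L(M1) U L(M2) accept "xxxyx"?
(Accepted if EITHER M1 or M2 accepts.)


M1: final=q0 accepted=False
M2: final=r2 accepted=False

No, union rejects (neither accepts)


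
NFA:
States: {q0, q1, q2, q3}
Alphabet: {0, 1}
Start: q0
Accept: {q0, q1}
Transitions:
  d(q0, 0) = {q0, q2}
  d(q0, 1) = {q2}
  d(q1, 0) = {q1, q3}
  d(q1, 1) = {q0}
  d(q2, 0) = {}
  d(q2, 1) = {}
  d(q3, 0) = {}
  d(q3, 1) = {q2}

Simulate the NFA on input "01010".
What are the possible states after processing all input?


Start: {q0}
  --0--> {q0, q2}
  --1--> {q2}
  --0--> {}
  --1--> {}
  --0--> {}

{} (empty set, no valid transitions)


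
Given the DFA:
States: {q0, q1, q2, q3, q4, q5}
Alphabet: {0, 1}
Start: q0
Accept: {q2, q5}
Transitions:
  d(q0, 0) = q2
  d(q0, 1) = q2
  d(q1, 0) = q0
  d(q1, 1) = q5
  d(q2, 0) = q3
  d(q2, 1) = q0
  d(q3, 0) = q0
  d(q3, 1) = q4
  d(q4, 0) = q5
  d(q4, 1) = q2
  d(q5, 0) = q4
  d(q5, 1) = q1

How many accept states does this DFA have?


Accept states listed: {q2, q5}
Counting: q2(1) q5(2)

2


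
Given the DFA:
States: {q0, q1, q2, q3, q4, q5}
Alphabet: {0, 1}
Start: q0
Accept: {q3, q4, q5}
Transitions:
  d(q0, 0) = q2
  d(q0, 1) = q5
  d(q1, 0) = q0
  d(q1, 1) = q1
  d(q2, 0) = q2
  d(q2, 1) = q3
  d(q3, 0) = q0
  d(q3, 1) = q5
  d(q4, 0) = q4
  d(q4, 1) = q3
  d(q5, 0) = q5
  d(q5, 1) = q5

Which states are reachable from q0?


BFS from q0:
  layer 0: {q0}
  layer 1: {q2, q5}
  layer 2: {q3}

{q0, q2, q3, q5}
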